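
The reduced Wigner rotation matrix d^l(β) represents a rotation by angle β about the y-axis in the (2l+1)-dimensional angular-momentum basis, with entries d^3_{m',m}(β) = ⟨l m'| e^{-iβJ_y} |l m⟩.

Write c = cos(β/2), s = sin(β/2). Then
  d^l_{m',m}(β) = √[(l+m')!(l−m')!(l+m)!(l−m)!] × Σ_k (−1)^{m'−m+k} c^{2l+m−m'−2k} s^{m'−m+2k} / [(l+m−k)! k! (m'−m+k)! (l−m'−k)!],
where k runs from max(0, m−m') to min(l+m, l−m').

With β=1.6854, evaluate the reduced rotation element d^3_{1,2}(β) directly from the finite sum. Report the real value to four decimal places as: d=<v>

d=-0.4671

d^3_{1,2}(β=1.6854) via Wigner's sum:
With c≡cos(β/2)=0.665450 and s≡sin(β/2)=0.746443, N=[24·2·120·1]^{1/2}=75.894664
k∈{1,2} keeps every argument non-negative
  k=1: (−1)^0·75.8947/(24)·0.6654^5·0.7464^1 = +0.308016
  k=2: (−1)^1·75.8947/(12)·0.6654^3·0.7464^3 = -0.775113
d^3_{1,2}(1.6854) = +0.308016 -0.775113 = -0.467097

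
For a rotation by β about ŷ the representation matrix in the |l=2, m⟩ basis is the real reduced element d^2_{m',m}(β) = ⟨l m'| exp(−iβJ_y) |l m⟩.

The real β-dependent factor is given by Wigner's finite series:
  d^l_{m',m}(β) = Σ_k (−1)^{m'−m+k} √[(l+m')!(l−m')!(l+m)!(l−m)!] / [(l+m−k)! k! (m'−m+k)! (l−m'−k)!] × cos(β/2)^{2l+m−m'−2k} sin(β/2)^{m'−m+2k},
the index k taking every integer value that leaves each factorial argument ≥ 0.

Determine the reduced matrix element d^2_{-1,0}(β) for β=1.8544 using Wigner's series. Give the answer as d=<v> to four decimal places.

d^2_{-1,0}(β=1.8544) via Wigner's sum:
Half-angle: c=0.600076, s=0.799943. N=√(1·6·2·2)=4.898979
k: max(0,(0)−(-1))=1 … min(2+(0),2−(-1))=2
  k=1: (−1)^0·4.8990/(2)·0.6001^3·0.7999^1 = +0.423403
  k=2: (−1)^1·4.8990/(2)·0.6001^1·0.7999^3 = -0.752418
d^2_{-1,0}(1.8544) = +0.423403 -0.752418 = -0.329015

d=-0.3290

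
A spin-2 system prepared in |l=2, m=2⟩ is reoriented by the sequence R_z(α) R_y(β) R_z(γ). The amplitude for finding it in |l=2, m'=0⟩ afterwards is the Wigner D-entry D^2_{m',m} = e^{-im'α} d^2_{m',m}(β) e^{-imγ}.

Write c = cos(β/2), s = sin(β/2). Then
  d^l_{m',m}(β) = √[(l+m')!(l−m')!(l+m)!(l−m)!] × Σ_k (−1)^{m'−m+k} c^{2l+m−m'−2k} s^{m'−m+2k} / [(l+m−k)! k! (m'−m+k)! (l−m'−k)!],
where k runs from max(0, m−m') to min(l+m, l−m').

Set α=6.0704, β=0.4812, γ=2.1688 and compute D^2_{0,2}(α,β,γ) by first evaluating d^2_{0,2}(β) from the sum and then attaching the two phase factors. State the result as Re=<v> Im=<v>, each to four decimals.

D^2_{0,2}(6.0704,0.4812,2.1688) = e^{-i·0·6.0704}·d^2_{0,2}(0.4812)·e^{-i·2·2.1688}. Compute d first:
With c≡cos(β/2)=0.971195 and s≡sin(β/2)=0.238285, N=[2·2·24·1]^{1/2}=9.797959
k: max(0,(2)−(0))=2 … min(2+(2),2−(0))=2
  k=2: (−1)^0·9.7980/(4)·0.9712^2·0.2383^2 = +0.131185
d^2_{0,2}(0.4812) = +0.131185
Attach z-rotation phases: D = e^{-i(0)(6.0704)}·(+0.131185)·e^{-i(2)(2.1688)} = -0.048024+0.122079i

Re=-0.0480 Im=0.1221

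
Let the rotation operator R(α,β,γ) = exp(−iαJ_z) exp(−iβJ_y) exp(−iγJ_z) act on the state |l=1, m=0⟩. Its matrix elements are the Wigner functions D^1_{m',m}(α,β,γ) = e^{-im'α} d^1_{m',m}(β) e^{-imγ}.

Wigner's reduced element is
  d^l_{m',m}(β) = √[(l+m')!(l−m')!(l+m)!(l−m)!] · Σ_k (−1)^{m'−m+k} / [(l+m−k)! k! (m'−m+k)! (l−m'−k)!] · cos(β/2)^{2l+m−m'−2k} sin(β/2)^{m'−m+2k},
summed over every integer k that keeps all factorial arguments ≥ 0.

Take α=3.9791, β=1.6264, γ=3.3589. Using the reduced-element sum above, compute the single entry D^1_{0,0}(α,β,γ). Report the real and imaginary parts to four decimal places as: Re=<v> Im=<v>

First d^1_{0,0}(β=1.6264), then the phase factors e^{-i(0)α} and e^{-i(0)γ}:
c=cos(1.6264/2)=0.687177, s=sin(1.6264/2)=0.726490; N=√[1·1·1·1]=1.000000
k∈{0,1} keeps every argument non-negative
  k=0: (−1)^0·1.0000/(1)·0.6872^2·0.7265^0 = +0.472212
  k=1: (−1)^1·1.0000/(1)·0.6872^0·0.7265^2 = -0.527788
d^1_{0,0}(1.6264) = +0.472212 -0.527788 = -0.055575
Phases: e^{-i·(0)·3.9791}=+1.000000+0.000000i, e^{-i·(0)·3.3589}=+1.000000+0.000000i ⇒ D=-0.055575+0.000000i

Re=-0.0556 Im=0.0000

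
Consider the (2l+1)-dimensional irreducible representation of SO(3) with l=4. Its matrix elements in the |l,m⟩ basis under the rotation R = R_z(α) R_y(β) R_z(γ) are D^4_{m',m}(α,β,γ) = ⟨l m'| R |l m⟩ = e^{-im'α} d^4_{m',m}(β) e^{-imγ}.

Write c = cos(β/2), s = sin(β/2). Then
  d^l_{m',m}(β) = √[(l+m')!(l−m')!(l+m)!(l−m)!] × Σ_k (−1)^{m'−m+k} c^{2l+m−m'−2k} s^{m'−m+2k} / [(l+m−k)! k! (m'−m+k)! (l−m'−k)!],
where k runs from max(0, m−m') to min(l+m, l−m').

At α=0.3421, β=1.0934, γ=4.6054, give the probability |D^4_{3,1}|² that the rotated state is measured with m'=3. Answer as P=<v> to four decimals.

P=0.1018

D^4_{3,1}(0.3421,1.0934,4.6054) = e^{-i·3·0.3421}·d^4_{3,1}(1.0934)·e^{-i·1·4.6054}. Compute d first:
Half-angle: c=0.854245, s=0.519871. N=√(5040·1·120·6)=1904.940944
k∈{0,1} keeps every argument non-negative
  k=0: (−1)^2·1904.9409/(240)·0.8542^6·0.5199^2 = +0.833596
  k=1: (−1)^3·1904.9409/(144)·0.8542^4·0.5199^4 = -0.514554
d^4_{3,1}(1.0934) = +0.833596 -0.514554 = +0.319042
|D^4_{3,1}|² = |d^4_{3,1}(β)|² = (+0.319042)² = 0.101788 (the z-rotation phases have unit modulus)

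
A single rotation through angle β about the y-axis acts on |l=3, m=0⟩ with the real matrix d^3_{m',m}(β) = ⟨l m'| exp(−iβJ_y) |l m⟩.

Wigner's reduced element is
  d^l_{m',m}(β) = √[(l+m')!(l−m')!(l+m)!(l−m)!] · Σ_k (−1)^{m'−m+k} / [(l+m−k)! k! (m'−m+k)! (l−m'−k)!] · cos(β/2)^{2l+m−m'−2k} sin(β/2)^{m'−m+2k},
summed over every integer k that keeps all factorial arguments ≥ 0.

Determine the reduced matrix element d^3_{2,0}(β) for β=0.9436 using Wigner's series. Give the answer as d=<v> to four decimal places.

d^3_{2,0}(β=0.9436) via Wigner's sum:
Half-angle: c=0.890752, s=0.454490. N=√(120·1·6·6)=65.726707
k: max(0,(0)−(2))=0 … min(3+(0),3−(2))=1
  k=0: (−1)^2·65.7267/(12)·0.8908^4·0.4545^2 = +0.712257
  k=1: (−1)^3·65.7267/(12)·0.8908^2·0.4545^4 = -0.185427
d^3_{2,0}(0.9436) = +0.712257 -0.185427 = +0.526830

d=0.5268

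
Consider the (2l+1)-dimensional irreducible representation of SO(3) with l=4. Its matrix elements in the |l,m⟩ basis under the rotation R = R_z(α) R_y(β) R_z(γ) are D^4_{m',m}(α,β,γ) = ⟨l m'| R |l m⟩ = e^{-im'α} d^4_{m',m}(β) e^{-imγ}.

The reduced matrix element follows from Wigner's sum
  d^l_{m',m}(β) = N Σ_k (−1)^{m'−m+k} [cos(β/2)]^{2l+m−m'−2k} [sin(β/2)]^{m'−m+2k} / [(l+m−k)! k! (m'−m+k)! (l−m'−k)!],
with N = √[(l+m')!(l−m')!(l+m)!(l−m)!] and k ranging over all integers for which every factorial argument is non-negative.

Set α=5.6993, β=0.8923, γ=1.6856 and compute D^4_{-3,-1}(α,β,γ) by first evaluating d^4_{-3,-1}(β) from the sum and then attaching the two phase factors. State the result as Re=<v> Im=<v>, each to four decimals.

Re=0.4917 Im=-0.0325

First d^4_{-3,-1}(β=0.8923), then the phase factors e^{-i(-3)α} and e^{-i(-1)γ}:
Half-angle: c=0.902115, s=0.431496. N=√(1·5040·6·120)=1904.940944
k∈{2,3} keeps every argument non-negative
  k=2: (−1)^0·1904.9409/(240)·0.9021^6·0.4315^2 = +0.796516
  k=3: (−1)^1·1904.9409/(144)·0.9021^4·0.4315^4 = -0.303719
d^4_{-3,-1}(0.8923) = +0.796516 -0.303719 = +0.492797
D = (-0.179875-0.983689i)·(+0.492797)·(-0.114552+0.993417i) = +0.491722-0.032528i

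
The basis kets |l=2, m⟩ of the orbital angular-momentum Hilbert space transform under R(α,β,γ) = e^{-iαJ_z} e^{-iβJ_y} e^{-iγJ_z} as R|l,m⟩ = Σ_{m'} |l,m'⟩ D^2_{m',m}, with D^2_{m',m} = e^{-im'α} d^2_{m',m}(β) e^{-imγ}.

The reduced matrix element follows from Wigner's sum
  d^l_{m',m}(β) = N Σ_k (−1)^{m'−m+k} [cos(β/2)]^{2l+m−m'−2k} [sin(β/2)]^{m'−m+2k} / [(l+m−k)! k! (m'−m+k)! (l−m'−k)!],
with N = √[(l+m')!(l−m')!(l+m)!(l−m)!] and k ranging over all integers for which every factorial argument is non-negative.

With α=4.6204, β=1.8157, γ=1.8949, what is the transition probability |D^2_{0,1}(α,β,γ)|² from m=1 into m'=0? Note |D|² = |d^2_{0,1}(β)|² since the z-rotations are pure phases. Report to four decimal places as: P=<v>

Split into d^2_{0,1}(β=1.8157) × two z-phases.
c=cos(1.8157/2)=0.615442, s=sin(1.8157/2)=0.788182; N=√[2·2·6·1]=4.898979
Admissible k: 1..2 (factorial args all ≥0)
  k=1: (−1)^0·4.8990/(2)·0.6154^3·0.7882^1 = +0.450053
  k=2: (−1)^1·4.8990/(2)·0.6154^1·0.7882^3 = -0.738147
d^2_{0,1}(1.8157) = +0.450053 -0.738147 = -0.288094
|D^2_{0,1}|² = |d^2_{0,1}(β)|² = (-0.288094)² = 0.082998 (the z-rotation phases have unit modulus)

P=0.0830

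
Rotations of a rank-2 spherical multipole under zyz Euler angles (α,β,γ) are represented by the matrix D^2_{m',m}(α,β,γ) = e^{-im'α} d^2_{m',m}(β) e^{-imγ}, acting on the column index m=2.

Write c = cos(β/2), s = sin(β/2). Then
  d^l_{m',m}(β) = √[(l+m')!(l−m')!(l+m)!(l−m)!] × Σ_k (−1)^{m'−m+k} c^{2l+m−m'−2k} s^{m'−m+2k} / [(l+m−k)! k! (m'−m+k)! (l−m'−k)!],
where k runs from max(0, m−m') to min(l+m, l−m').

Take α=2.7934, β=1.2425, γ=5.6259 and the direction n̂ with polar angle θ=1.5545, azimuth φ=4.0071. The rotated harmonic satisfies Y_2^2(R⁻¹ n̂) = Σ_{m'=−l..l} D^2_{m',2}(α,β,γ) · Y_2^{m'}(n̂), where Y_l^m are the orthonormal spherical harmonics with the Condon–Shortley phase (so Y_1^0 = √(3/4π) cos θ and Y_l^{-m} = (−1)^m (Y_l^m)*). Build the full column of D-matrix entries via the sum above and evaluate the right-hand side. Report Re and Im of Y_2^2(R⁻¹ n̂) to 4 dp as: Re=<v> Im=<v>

Re=-0.1531 Im=-0.3065

Need the full column D^2_{m',2} for m'=−2..2 at α=2.7934, β=1.2425, γ=5.6259.
cos(β/2)=0.813152, sin(β/2)=0.582052
d^2_{-2,2}: single k=4 term ⇒ +0.114775;  D = +0.093534+0.066519i
d^2_{-1,2}: single k=3 term ⇒ +0.320691;  D = -0.182244-0.263875i
d^2_{0,2}: single k=2 term ⇒ +0.548709;  D = +0.139060+0.530796i
d^2_{1,2}: single k=1 term ⇒ +0.625902;  D = +0.057481-0.623257i
d^2_{2,2}: single k=0 term ⇒ +0.437206;  D = -0.186286+0.395533i
Y_2^{m'}(θ=1.5545,φ=4.0071) and Σ D·Y over m':
  (+0.0935+0.0665i)·(-0.0616-0.3812i)  (-0.1822-0.2639i)·(-0.0082+0.0096i)  (+0.1391+0.5308i)·(-0.3151+0.0000i)  (+0.0575-0.6233i)·(+0.0082+0.0096i)  (-0.1863+0.3955i)·(-0.0616+0.3812i)
Y_2^2(R⁻¹ n̂) = -0.153079-0.306544i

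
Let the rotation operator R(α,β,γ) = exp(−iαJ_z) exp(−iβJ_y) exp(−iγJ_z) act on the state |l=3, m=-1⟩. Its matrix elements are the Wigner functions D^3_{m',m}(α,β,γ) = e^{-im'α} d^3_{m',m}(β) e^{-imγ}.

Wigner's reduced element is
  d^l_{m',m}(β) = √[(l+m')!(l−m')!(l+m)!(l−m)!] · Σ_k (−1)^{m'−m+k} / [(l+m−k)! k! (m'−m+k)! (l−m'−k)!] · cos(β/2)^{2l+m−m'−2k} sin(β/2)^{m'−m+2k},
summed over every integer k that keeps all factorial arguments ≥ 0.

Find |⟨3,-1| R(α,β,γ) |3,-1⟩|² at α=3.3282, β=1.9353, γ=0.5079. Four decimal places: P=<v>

D^3_{-1,-1}(3.3282,1.9353,0.5079) = e^{-i·-1·3.3282}·d^3_{-1,-1}(1.9353)·e^{-i·-1·0.5079}. Compute d first:
Half-angle: c=0.567236, s=0.823555. N=√(2·24·2·24)=48.000000
The bounds max(0,m−m')=0 and min(l+m,l−m')=2 give 3 terms
  k=0: (−1)^0·48.0000/(48)·0.5672^6·0.8236^0 = +0.033311
  k=1: (−1)^1·48.0000/(6)·0.5672^4·0.8236^2 = -0.561735
  k=2: (−1)^2·48.0000/(8)·0.5672^2·0.8236^4 = +0.888076
d^3_{-1,-1}(1.9353) = +0.033311 -0.561735 +0.888076 = +0.359651
|D^3_{-1,-1}|² = |d^3_{-1,-1}(β)|² = (+0.359651)² = 0.129349 (the z-rotation phases have unit modulus)

P=0.1293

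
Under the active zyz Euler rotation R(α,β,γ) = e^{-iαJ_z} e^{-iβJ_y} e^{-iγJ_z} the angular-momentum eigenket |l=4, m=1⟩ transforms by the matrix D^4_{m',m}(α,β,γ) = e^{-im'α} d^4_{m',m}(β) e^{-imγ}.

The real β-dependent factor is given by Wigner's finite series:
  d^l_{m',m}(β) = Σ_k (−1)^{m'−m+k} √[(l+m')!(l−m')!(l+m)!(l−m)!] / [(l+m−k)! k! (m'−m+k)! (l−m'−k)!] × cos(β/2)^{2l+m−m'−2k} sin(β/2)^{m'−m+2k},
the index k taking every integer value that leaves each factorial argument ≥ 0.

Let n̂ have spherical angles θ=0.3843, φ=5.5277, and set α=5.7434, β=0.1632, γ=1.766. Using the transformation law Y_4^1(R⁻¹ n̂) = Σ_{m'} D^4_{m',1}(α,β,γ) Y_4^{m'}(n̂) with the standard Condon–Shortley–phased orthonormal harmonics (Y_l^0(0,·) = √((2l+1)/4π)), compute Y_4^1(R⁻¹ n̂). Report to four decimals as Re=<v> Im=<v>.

Re=0.2009 Im=0.3211

Need the full column D^4_{m',1} for m'=−4..4 at α=5.7434, β=0.1632, γ=1.766.
cos(β/2)=0.996673, sin(β/2)=0.081509
d^4_{-4,1}: single k=5 term ⇒ +0.000027;  D = -0.000019+0.000019i
d^4_{-3,1}: k∈[4..5] ⇒ +0.000576 -0.000002 = +0.000574;  D = -0.000557+0.000139i
d^4_{-2,1}: k∈[3..5] ⇒ +0.007532 -0.000076 +0.000000 = +0.007456;  D = -0.007132-0.002175i
d^4_{-1,1}: k∈[2..5] ⇒ +0.065123 -0.001307 +0.000004 -0.000000 = +0.063820;  D = -0.042797-0.047344i
d^4_{0,1}: k∈[1..4] ⇒ +0.356115 -0.014291 +0.000096 -0.000000 = +0.341920;  D = -0.066321-0.335426i
d^4_{1,1}: k∈[0..3] ⇒ +0.973688 -0.097684 +0.001307 -0.000003 = +0.877308;  D = +0.296357-0.825738i
d^4_{2,1}: k∈[0..2] ⇒ -0.337841 +0.011298 -0.000050 = -0.326593;  D = -0.252624+0.206988i
d^4_{3,1}: k∈[0..1] ⇒ +0.051689 -0.000576 = +0.051113;  D = +0.050565-0.007469i
d^4_{4,1}: single k=0 term ⇒ -0.003985;  D = -0.003681-0.001527i
Y_4^{m'}(θ=0.3843,φ=5.5277) and Σ D·Y over m':
  (-0.0000+0.0000i)·(-0.0087+0.0010i)  (-0.0006+0.0001i)·(-0.0392+0.0469i)  (-0.0071-0.0022i)·(+0.0141+0.2354i)  (-0.0428-0.0473i)·(+0.3610+0.3400i)  (-0.0663-0.3354i)·(+0.3247+0.0000i)  (+0.2964-0.8257i)·(-0.3610+0.3400i)  (-0.2526+0.2070i)·(+0.0141-0.2354i)  (+0.0506-0.0075i)·(+0.0392+0.0469i)  (-0.0037-0.0015i)·(-0.0087-0.0010i)
Y_4^1(R⁻¹ n̂) = +0.200865+0.321073i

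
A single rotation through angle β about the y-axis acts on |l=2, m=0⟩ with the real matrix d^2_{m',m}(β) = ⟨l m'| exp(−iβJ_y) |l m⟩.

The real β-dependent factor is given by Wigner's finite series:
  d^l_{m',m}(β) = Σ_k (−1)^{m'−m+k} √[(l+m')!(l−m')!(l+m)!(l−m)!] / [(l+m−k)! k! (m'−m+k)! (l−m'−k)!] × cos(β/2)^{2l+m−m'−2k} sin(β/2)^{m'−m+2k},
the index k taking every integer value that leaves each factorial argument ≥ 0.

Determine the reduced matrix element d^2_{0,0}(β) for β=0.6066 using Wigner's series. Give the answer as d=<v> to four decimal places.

d=0.5125

d^2_{0,0}(β=0.6066) via Wigner's sum:
c=cos(0.6066/2)=0.954356, s=sin(0.6066/2)=0.298671; N=√[2·2·2·2]=4.000000
The bounds max(0,m−m')=0 and min(l+m,l−m')=2 give 3 terms
  k=0: (−1)^0·4.0000/(4)·0.9544^4·0.2987^0 = +0.829548
  k=1: (−1)^1·4.0000/(1)·0.9544^2·0.2987^2 = -0.324988
  k=2: (−1)^2·4.0000/(4)·0.9544^0·0.2987^4 = +0.007957
d^2_{0,0}(0.6066) = +0.829548 -0.324988 +0.007957 = +0.512518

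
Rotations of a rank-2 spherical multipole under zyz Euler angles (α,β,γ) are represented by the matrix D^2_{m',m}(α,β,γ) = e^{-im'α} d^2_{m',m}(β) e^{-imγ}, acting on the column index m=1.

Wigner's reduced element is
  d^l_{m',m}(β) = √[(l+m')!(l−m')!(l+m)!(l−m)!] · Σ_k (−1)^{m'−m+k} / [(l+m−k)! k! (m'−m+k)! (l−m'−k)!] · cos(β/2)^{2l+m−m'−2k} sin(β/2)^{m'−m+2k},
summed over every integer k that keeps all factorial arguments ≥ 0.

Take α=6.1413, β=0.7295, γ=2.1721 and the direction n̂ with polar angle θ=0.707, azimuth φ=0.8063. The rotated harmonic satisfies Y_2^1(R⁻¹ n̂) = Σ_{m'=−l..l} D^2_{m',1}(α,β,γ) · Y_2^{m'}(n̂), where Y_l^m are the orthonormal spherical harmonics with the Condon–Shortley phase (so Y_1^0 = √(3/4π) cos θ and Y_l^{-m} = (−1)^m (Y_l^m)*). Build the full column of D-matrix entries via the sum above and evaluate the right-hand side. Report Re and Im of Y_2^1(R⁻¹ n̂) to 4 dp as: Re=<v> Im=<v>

Re=-0.3557 Im=0.0718

Need the full column D^2_{m',1} for m'=−2..2 at α=6.1413, β=0.7295, γ=2.1721.
cos(β/2)=0.934213, sin(β/2)=0.356716
d^2_{-2,1}: single k=3 term ⇒ +0.084809;  D = -0.065639-0.053704i
d^2_{-1,1}: k∈[2..3] ⇒ +0.333164 -0.016192 = +0.316972;  D = -0.214476-0.233391i
d^2_{0,1}: k∈[1..2] ⇒ +0.712419 -0.103870 = +0.608550;  D = -0.344267-0.501809i
d^2_{1,1}: k∈[0..1] ⇒ +0.761699 -0.333164 = +0.428536;  D = -0.190024-0.384101i
d^2_{2,1}: single k=0 term ⇒ -0.581688;  D = +0.181617+0.552608i
Y_2^{m'}(θ=0.707,φ=0.8063) and Σ D·Y over m':
  (-0.0656-0.0537i)·(-0.0068-0.1628i)  (-0.2145-0.2334i)·(+0.2641-0.2754i)  (-0.3443-0.5018i)·(+0.2316+0.0000i)  (-0.1900-0.3841i)·(-0.2641-0.2754i)  (+0.1816+0.5526i)·(-0.0068+0.1628i)
Y_2^1(R⁻¹ n̂) = -0.355735+0.071846i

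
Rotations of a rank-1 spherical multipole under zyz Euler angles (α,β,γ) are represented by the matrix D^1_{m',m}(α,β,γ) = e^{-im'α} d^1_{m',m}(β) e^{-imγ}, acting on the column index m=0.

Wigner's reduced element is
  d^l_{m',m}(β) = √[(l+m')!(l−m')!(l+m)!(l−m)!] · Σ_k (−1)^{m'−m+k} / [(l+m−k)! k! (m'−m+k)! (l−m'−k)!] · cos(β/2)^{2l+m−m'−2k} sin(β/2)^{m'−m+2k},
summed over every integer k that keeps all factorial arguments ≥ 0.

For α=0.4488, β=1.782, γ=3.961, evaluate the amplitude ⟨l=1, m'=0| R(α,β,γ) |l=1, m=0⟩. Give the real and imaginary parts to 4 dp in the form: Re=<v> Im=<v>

Re=-0.2096 Im=0.0000

First d^1_{0,0}(β=1.782), then the phase factors e^{-i(0)α} and e^{-i(0)γ}:
Half-angle: c=0.628635, s=0.777701. N=√(1·1·1·1)=1.000000
k∈{0,1} keeps every argument non-negative
  k=0: (−1)^0·1.0000/(1)·0.6286^2·0.7777^0 = +0.395182
  k=1: (−1)^1·1.0000/(1)·0.6286^0·0.7777^2 = -0.604818
d^1_{0,0}(1.782) = +0.395182 -0.604818 = -0.209637
Attach z-rotation phases: D = e^{-i(0)(0.4488)}·(-0.209637)·e^{-i(0)(3.961)} = -0.209637+0.000000i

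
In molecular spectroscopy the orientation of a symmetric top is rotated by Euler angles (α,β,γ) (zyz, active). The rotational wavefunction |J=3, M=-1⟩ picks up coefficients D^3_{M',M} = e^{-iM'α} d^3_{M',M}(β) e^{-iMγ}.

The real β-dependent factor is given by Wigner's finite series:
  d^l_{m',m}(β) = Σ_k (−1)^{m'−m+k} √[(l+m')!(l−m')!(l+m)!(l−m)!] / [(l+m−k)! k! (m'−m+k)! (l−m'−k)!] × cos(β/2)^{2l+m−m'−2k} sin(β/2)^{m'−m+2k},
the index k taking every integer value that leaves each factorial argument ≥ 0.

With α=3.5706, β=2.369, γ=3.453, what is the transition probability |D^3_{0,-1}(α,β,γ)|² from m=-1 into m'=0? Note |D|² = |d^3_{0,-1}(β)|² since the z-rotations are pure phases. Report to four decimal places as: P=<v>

P=0.2235

D^3_{0,-1}(3.5706,2.369,3.453) = e^{-i·0·3.5706}·d^3_{0,-1}(2.369)·e^{-i·-1·3.453}. Compute d first:
Half-angle: c=0.376760, s=0.926311. N=√(6·6·2·24)=41.569219
The bounds max(0,m−m')=0 and min(l+m,l−m')=2 give 3 terms
  k=0: (−1)^1·41.5692/(12)·0.3768^5·0.9263^1 = -0.024360
  k=1: (−1)^2·41.5692/(4)·0.3768^3·0.9263^3 = +0.441751
  k=2: (−1)^3·41.5692/(12)·0.3768^1·0.9263^5 = -0.890101
d^3_{0,-1}(2.369) = -0.024360 +0.441751 -0.890101 = -0.472710
|D^3_{0,-1}|² = |d^3_{0,-1}(β)|² = (-0.472710)² = 0.223455 (the z-rotation phases have unit modulus)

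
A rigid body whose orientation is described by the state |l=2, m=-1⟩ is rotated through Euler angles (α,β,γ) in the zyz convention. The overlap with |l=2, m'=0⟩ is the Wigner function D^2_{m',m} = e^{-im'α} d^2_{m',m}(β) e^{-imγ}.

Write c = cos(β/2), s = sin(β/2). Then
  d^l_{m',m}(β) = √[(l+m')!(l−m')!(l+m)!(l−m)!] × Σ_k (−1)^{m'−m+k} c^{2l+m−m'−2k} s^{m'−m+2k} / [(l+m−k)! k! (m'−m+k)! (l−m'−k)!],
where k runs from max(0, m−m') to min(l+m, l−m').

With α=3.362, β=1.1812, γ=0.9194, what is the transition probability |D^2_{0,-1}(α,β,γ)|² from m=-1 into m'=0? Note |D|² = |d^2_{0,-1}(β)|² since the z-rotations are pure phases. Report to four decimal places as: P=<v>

First d^2_{0,-1}(β=1.1812), then the phase factors e^{-i(0)α} and e^{-i(-1)γ}:
c=cos(1.1812/2)=0.830607, s=sin(1.1812/2)=0.556859; N=√[2·2·1·6]=4.898979
k∈{0,1} keeps every argument non-negative
  k=0: (−1)^1·4.8990/(2)·0.8306^3·0.5569^1 = -0.781641
  k=1: (−1)^2·4.8990/(2)·0.8306^1·0.5569^3 = +0.351324
d^2_{0,-1}(1.1812) = -0.781641 +0.351324 = -0.430317
|D^2_{0,-1}|² = |d^2_{0,-1}(β)|² = (-0.430317)² = 0.185173 (the z-rotation phases have unit modulus)

P=0.1852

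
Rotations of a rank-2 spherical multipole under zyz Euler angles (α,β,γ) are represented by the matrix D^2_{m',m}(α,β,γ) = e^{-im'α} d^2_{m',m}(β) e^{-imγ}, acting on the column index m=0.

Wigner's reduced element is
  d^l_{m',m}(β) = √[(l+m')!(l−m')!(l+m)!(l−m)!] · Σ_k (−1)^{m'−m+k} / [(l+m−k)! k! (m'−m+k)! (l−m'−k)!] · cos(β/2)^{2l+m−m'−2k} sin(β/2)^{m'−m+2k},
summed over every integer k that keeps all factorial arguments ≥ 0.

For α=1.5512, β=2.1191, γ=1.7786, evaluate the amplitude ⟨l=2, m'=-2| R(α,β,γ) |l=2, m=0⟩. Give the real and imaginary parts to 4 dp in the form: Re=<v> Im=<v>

Re=-0.4457 Im=0.0175

D^2_{-2,0}(1.5512,2.1191,1.7786) = e^{-i·-2·1.5512}·d^2_{-2,0}(2.1191)·e^{-i·0·1.7786}. Compute d first:
c=cos(2.1191/2)=0.489265, s=sin(2.1191/2)=0.872135; N=√[1·24·2·2]=9.797959
Admissible k: 2..2 (factorial args all ≥0)
  k=2: (−1)^0·9.7980/(4)·0.4893^2·0.8721^2 = +0.445996
d^2_{-2,0}(2.1191) = +0.445996
D = (-0.999232+0.039183i)·(+0.445996)·(+1.000000+0.000000i) = -0.445654+0.017475i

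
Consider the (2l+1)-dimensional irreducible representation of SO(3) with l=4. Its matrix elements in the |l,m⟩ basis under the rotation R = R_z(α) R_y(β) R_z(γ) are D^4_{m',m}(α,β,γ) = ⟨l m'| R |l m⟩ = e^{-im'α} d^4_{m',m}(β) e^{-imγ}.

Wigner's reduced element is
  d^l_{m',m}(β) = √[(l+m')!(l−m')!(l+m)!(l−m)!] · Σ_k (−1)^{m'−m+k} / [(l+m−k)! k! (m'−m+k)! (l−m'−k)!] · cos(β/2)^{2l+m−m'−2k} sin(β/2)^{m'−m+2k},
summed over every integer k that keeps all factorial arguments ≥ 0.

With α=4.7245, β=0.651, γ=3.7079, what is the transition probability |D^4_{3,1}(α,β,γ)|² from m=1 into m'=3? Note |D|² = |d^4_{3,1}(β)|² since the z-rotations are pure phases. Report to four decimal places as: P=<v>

P=0.2264

First d^4_{3,1}(β=0.651), then the phase factors e^{-i(3)α} and e^{-i(1)γ}:
Half-angle: c=0.947491, s=0.319783. N=√(5040·1·120·6)=1904.940944
k: max(0,(1)−(3))=0 … min(4+(1),4−(3))=1
  k=0: (−1)^2·1904.9409/(240)·0.9475^6·0.3198^2 = +0.587260
  k=1: (−1)^3·1904.9409/(144)·0.9475^4·0.3198^4 = -0.111491
d^4_{3,1}(0.651) = +0.587260 -0.111491 = +0.475769
|D^4_{3,1}|² = |d^4_{3,1}(β)|² = (+0.475769)² = 0.226356 (the z-rotation phases have unit modulus)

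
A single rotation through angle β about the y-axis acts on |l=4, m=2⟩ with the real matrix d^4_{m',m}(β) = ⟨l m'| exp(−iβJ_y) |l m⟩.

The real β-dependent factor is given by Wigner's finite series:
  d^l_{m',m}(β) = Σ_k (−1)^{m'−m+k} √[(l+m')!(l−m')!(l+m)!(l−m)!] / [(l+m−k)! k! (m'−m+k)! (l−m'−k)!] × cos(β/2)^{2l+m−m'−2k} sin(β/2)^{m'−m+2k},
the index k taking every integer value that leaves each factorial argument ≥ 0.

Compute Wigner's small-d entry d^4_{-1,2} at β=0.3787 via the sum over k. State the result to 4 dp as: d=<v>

d^4_{-1,2}(β=0.3787) via Wigner's sum:
c=cos(0.3787/2)=0.982127, s=sin(0.3787/2)=0.188221; N=√[6·120·720·2]=1018.233765
The bounds max(0,m−m')=3 and min(l+m,l−m')=5 give 3 terms
  k=3: (−1)^0·1018.2338/(72)·0.9821^5·0.1882^3 = +0.086170
  k=4: (−1)^1·1018.2338/(48)·0.9821^3·0.1882^5 = -0.004747
  k=5: (−1)^2·1018.2338/(240)·0.9821^1·0.1882^7 = +0.000035
d^4_{-1,2}(0.3787) = +0.086170 -0.004747 +0.000035 = +0.081457

d=0.0815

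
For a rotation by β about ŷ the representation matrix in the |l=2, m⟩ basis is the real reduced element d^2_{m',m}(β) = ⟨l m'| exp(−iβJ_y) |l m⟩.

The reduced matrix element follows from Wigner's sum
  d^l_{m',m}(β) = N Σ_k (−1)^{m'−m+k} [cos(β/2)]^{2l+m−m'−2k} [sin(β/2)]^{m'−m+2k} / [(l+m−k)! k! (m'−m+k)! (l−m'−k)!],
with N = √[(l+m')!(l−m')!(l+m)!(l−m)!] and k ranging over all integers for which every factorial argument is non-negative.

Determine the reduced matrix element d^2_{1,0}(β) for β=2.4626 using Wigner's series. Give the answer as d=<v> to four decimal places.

d^2_{1,0}(β=2.4626) via Wigner's sum:
c=cos(2.4626/2)=0.333012, s=sin(2.4626/2)=0.942923; N=√[6·1·2·2]=4.898979
Admissible k: 0..1 (factorial args all ≥0)
  k=0: (−1)^1·4.8990/(2)·0.3330^3·0.9429^1 = -0.085297
  k=1: (−1)^2·4.8990/(2)·0.3330^1·0.9429^3 = +0.683855
d^2_{1,0}(2.4626) = -0.085297 +0.683855 = +0.598558

d=0.5986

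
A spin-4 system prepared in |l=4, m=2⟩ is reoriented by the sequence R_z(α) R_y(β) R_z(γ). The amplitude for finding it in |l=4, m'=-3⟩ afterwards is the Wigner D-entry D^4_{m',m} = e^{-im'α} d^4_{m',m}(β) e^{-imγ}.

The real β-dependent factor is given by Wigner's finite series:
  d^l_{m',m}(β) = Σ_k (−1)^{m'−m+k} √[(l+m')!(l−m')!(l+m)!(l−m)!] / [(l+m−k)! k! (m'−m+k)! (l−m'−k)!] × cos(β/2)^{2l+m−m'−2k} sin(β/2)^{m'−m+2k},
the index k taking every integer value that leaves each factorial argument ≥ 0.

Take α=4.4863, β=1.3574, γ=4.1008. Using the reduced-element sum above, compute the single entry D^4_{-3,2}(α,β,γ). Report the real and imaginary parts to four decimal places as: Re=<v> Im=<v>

First d^4_{-3,2}(β=1.3574), then the phase factors e^{-i(-3)α} and e^{-i(2)γ}:
With c≡cos(β/2)=0.778389 and s≡sin(β/2)=0.627782, N=[1·5040·720·2]^{1/2}=2693.993318
Admissible k: 5..6 (factorial args all ≥0)
  k=5: (−1)^0·2693.9933/(240)·0.7784^3·0.6278^5 = +0.516201
  k=6: (−1)^1·2693.9933/(720)·0.7784^1·0.6278^7 = -0.111924
d^4_{-3,2}(1.3574) = +0.516201 -0.111924 = +0.404278
Phases: e^{-i·(-3)·4.4863}=+0.627445+0.778661i, e^{-i·(2)·4.1008}=-0.340660-0.940187i ⇒ D=+0.209554-0.345728i

Re=0.2096 Im=-0.3457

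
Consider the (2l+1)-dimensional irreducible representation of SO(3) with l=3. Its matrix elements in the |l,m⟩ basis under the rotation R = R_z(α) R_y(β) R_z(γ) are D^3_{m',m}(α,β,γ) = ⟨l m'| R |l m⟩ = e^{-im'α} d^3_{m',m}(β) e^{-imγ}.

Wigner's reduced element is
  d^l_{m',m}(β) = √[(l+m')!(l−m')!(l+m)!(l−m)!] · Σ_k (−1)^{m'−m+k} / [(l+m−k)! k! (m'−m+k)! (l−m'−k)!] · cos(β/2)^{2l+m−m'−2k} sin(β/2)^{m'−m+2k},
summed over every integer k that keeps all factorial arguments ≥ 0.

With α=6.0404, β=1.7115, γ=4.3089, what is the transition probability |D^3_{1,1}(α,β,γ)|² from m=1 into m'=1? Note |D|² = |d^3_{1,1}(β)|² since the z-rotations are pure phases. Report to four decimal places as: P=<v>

P=0.0056

Split into d^3_{1,1}(β=1.7115) × two z-phases.
c=cos(1.7115/2)=0.655652, s=sin(1.7115/2)=0.755063; N=√[24·2·24·2]=48.000000
k∈{0,1,2} keeps every argument non-negative
  k=0: (−1)^0·48.0000/(48)·0.6557^6·0.7551^0 = +0.079440
  k=1: (−1)^1·48.0000/(6)·0.6557^4·0.7551^2 = -0.842851
  k=2: (−1)^2·48.0000/(8)·0.6557^2·0.7551^4 = +0.838361
d^3_{1,1}(1.7115) = +0.079440 -0.842851 +0.838361 = +0.074950
|D^3_{1,1}|² = |d^3_{1,1}(β)|² = (+0.074950)² = 0.005618 (the z-rotation phases have unit modulus)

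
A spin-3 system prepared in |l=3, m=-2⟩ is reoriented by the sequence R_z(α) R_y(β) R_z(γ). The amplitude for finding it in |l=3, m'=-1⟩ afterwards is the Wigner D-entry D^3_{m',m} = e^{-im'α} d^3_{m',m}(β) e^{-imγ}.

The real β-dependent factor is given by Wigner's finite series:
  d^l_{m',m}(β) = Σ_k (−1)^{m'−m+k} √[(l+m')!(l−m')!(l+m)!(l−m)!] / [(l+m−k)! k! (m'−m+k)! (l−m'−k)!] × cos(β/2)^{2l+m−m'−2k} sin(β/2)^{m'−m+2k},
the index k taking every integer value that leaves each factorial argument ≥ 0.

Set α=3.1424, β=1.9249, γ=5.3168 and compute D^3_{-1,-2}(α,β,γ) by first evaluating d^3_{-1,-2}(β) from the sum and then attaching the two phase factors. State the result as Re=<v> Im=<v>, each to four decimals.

Re=0.1746 Im=0.4623

First d^3_{-1,-2}(β=1.9249), then the phase factors e^{-i(-1)α} and e^{-i(-2)γ}:
c=cos(1.9249/2)=0.571511, s=sin(1.9249/2)=0.820594; N=√[2·24·1·120]=75.894664
k: max(0,(-2)−(-1))=0 … min(3+(-2),3−(-1))=1
  k=0: (−1)^1·75.8947/(24)·0.5715^5·0.8206^1 = -0.158217
  k=1: (−1)^2·75.8947/(12)·0.5715^3·0.8206^3 = +0.652364
d^3_{-1,-2}(1.9249) = -0.158217 +0.652364 = +0.494147
D = (-1.000000-0.000807i)·(+0.494147)·(-0.354121-0.935200i) = +0.174615+0.462267i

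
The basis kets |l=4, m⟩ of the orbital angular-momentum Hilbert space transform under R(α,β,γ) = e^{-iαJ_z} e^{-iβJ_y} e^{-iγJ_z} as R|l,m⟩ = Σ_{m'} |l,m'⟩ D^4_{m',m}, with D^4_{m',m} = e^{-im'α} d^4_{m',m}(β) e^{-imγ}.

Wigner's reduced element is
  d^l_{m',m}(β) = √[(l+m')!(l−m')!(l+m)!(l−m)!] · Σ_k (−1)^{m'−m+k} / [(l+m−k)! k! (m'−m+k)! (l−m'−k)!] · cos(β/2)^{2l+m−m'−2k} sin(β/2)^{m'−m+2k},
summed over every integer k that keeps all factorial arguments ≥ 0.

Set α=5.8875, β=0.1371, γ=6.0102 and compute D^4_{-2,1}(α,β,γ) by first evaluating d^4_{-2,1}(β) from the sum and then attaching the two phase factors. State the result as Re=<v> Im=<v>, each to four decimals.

Split into d^4_{-2,1}(β=0.1371) × two z-phases.
Half-angle: c=0.997651, s=0.068496. N=√(2·720·120·6)=1018.233765
Admissible k: 3..5 (factorial args all ≥0)
  k=3: (−1)^0·1018.2338/(72)·0.9977^5·0.0685^3 = +0.004492
  k=4: (−1)^1·1018.2338/(48)·0.9977^3·0.0685^5 = -0.000032
  k=5: (−1)^2·1018.2338/(240)·0.9977^1·0.0685^7 = +0.000000
d^4_{-2,1}(0.1371) = +0.004492 -0.000032 +0.000000 = +0.004460
Phases: e^{-i·(-2)·5.8875}=+0.702871-0.711317i, e^{-i·(1)·6.0102}=+0.962970+0.269607i ⇒ D=+0.003874-0.002210i

Re=0.0039 Im=-0.0022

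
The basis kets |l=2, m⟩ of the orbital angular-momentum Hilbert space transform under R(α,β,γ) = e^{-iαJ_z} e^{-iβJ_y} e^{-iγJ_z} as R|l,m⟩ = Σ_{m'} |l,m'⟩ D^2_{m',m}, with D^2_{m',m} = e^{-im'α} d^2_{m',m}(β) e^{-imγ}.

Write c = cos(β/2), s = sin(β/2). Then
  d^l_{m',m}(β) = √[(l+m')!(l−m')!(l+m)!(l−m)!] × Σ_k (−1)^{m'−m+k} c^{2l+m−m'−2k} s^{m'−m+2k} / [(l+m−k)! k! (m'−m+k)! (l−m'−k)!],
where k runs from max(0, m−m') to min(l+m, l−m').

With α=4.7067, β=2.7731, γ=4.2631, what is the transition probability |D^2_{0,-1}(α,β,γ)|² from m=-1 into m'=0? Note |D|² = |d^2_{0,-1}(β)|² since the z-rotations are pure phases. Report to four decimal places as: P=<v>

P=0.1694

Split into d^2_{0,-1}(β=2.7731) × two z-phases.
c=cos(2.7731/2)=0.183206, s=sin(2.7731/2)=0.983075; N=√[2·2·1·6]=4.898979
Admissible k: 0..1 (factorial args all ≥0)
  k=0: (−1)^1·4.8990/(2)·0.1832^3·0.9831^1 = -0.014807
  k=1: (−1)^2·4.8990/(2)·0.1832^1·0.9831^3 = +0.426358
d^2_{0,-1}(2.7731) = -0.014807 +0.426358 = +0.411550
|D^2_{0,-1}|² = |d^2_{0,-1}(β)|² = (+0.411550)² = 0.169374 (the z-rotation phases have unit modulus)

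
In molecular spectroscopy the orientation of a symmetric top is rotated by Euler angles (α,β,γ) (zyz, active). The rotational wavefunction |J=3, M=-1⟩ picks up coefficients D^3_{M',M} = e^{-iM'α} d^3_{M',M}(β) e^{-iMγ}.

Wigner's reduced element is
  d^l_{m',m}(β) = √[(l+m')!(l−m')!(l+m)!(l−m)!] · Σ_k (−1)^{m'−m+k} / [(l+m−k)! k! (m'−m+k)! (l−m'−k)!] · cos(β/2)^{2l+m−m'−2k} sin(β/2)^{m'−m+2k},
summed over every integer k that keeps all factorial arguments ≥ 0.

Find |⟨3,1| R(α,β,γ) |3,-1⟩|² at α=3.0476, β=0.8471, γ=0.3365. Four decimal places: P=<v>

D^3_{1,-1}(3.0476,0.8471,0.3365) = e^{-i·1·3.0476}·d^3_{1,-1}(0.8471)·e^{-i·-1·0.3365}. Compute d first:
c=cos(0.8471/2)=0.911636, s=sin(0.8471/2)=0.410999; N=√[24·2·2·24]=48.000000
The bounds max(0,m−m')=0 and min(l+m,l−m')=2 give 3 terms
  k=0: (−1)^2·48.0000/(8)·0.9116^4·0.4110^2 = +0.700033
  k=1: (−1)^3·48.0000/(6)·0.9116^2·0.4110^4 = -0.189713
  k=2: (−1)^4·48.0000/(48)·0.9116^0·0.4110^6 = +0.004820
d^3_{1,-1}(0.8471) = +0.700033 -0.189713 +0.004820 = +0.515140
|D^3_{1,-1}|² = |d^3_{1,-1}(β)|² = (+0.515140)² = 0.265370 (the z-rotation phases have unit modulus)

P=0.2654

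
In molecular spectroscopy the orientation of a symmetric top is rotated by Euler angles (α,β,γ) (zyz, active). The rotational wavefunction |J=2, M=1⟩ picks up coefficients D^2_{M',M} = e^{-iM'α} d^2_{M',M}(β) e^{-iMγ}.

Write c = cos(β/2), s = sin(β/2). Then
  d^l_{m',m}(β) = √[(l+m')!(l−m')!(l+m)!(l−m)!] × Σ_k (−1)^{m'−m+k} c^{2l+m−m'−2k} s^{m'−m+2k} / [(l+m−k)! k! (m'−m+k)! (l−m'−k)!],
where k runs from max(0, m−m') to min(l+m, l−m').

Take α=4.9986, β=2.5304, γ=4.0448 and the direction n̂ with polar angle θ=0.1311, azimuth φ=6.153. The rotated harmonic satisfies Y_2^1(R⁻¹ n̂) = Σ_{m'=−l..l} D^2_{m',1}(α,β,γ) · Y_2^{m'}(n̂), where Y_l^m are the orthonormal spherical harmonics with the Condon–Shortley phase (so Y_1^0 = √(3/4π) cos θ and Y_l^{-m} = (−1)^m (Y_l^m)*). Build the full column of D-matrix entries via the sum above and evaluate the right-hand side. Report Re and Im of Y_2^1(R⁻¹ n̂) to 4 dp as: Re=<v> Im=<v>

Need the full column D^2_{m',1} for m'=−2..2 at α=4.9986, β=2.5304, γ=4.0448.
cos(β/2)=0.300862, sin(β/2)=0.953668
d^2_{-2,1}: single k=3 term ⇒ +0.521901;  D = +0.493608-0.169506i
d^2_{-1,1}: k∈[2..3] ⇒ +0.246973 -0.827158 = -0.580184;  D = -0.335688-0.473210i
d^2_{0,1}: k∈[1..2] ⇒ +0.063617 -0.639196 = -0.575579;  D = +0.356338-0.452012i
d^2_{1,1}: k∈[0..1] ⇒ +0.008193 -0.246973 = -0.238780;  D = +0.221624+0.088874i
d^2_{2,1}: single k=0 term ⇒ -0.051943;  D = -0.004936+0.051708i
Y_2^{m'}(θ=0.1311,φ=6.153) and Σ D·Y over m':
  (+0.4936-0.1695i)·(+0.0064+0.0017i)  (-0.3357-0.4732i)·(+0.0993+0.0130i)  (+0.3563-0.4520i)·(+0.6146+0.0000i)  (+0.2216+0.0889i)·(-0.0993+0.0130i)  (-0.0049+0.0517i)·(+0.0064-0.0017i)
Y_2^1(R⁻¹ n̂) = +0.172170-0.335002i

Re=0.1722 Im=-0.3350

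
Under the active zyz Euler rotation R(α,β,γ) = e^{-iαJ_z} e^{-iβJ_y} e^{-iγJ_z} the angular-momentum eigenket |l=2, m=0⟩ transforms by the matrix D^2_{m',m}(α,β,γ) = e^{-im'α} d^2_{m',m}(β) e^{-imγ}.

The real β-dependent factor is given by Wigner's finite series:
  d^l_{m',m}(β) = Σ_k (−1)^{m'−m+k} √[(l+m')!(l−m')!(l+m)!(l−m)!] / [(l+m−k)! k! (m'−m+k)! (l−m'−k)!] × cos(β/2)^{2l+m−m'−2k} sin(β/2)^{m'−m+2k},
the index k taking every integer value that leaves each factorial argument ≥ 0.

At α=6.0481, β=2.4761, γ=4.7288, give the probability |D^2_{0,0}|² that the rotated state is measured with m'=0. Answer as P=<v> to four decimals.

P=0.1833

Split into d^2_{0,0}(β=2.4761) × two z-phases.
c=cos(2.4761/2)=0.326640, s=sin(2.4761/2)=0.945149; N=√[2·2·2·2]=4.000000
The bounds max(0,m−m')=0 and min(l+m,l−m')=2 give 3 terms
  k=0: (−1)^0·4.0000/(4)·0.3266^4·0.9451^0 = +0.011384
  k=1: (−1)^1·4.0000/(1)·0.3266^2·0.9451^2 = -0.381240
  k=2: (−1)^2·4.0000/(4)·0.3266^0·0.9451^4 = +0.797996
d^2_{0,0}(2.4761) = +0.011384 -0.381240 +0.797996 = +0.428139
|D^2_{0,0}|² = |d^2_{0,0}(β)|² = (+0.428139)² = 0.183303 (the z-rotation phases have unit modulus)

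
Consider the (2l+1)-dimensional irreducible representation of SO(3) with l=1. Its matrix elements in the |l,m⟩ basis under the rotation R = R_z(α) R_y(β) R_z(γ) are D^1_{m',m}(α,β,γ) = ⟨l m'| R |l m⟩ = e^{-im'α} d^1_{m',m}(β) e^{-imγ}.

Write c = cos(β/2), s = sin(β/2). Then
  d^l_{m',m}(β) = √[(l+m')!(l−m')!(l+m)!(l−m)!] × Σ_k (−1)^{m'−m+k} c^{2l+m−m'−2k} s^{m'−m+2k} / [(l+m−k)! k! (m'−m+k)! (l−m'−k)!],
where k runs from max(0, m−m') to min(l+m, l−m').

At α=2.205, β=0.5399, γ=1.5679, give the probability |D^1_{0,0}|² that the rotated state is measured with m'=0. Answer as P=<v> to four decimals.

P=0.7358

First d^1_{0,0}(β=0.5399), then the phase factors e^{-i(0)α} and e^{-i(0)γ}:
With c≡cos(β/2)=0.963784 and s≡sin(β/2)=0.266683, N=[1·1·1·1]^{1/2}=1.000000
The bounds max(0,m−m')=0 and min(l+m,l−m')=1 give 2 terms
  k=0: (−1)^0·1.0000/(1)·0.9638^2·0.2667^0 = +0.928880
  k=1: (−1)^1·1.0000/(1)·0.9638^0·0.2667^2 = -0.071120
d^1_{0,0}(0.5399) = +0.928880 -0.071120 = +0.857760
|D^1_{0,0}|² = |d^1_{0,0}(β)|² = (+0.857760)² = 0.735752 (the z-rotation phases have unit modulus)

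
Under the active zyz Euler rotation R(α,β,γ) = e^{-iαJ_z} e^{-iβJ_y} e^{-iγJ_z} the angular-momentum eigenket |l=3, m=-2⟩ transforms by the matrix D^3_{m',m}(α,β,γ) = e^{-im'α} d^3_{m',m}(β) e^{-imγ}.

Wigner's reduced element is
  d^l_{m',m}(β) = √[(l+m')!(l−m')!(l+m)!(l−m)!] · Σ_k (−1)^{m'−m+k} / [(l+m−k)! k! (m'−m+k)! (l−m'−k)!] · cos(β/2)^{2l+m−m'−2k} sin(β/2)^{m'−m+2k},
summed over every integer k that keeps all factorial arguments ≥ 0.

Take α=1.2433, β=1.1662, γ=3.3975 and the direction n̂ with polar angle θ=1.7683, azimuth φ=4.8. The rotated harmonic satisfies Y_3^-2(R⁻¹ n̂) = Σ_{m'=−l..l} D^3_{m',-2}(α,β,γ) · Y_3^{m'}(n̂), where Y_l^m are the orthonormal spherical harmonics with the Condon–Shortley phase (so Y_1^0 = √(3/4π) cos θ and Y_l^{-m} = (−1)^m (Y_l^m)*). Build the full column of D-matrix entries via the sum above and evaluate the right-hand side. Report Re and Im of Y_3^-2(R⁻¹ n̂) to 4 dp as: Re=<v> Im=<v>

Need the full column D^3_{m',-2} for m'=−3..3 at α=1.2433, β=1.1662, γ=3.3975.
cos(β/2)=0.834760, sin(β/2)=0.550614
d^3_{-3,-2}: single k=1 term ⇒ +0.546677;  D = -0.247911-0.487233i
d^3_{-2,-2}: k∈[0..1] ⇒ +0.338352 -0.736056 = -0.397704;  D = +0.393635-0.056748i
d^3_{-1,-2}: k∈[0..1] ⇒ -0.705757 +0.614125 = -0.091631;  D = +0.016794-0.090079i
d^3_{0,-2}: k∈[0..1] ⇒ +0.806309 -0.350811 = +0.455498;  D = +0.397129+0.223085i
d^3_{1,-2}: k∈[0..1] ⇒ -0.614125 +0.133598 = -0.480528;  D = -0.357601+0.320981i
d^3_{2,-2}: k∈[0..1] ⇒ +0.320246 -0.027867 = +0.292379;  D = -0.114931-0.268842i
d^3_{3,-2}: single k=0 term ⇒ -0.103484;  D = +0.103182-0.007908i
Y_3^{m'}(θ=1.7683,φ=4.8) and Σ D·Y over m':
  (-0.2479-0.4872i)·(-0.1022-0.3799i)  (+0.3936-0.0567i)·(+0.1899-0.0336i)  (+0.0168-0.0901i)·(-0.0224-0.2549i)  (+0.3971+0.2231i)·(+0.2056+0.0000i)  (-0.3576+0.3210i)·(+0.0224-0.2549i)  (-0.1149-0.2688i)·(+0.1899+0.0336i)  (+0.1032-0.0079i)·(+0.1022-0.3799i)
Y_3^-2(R⁻¹ n̂) = +0.039964+0.166992i

Re=0.0400 Im=0.1670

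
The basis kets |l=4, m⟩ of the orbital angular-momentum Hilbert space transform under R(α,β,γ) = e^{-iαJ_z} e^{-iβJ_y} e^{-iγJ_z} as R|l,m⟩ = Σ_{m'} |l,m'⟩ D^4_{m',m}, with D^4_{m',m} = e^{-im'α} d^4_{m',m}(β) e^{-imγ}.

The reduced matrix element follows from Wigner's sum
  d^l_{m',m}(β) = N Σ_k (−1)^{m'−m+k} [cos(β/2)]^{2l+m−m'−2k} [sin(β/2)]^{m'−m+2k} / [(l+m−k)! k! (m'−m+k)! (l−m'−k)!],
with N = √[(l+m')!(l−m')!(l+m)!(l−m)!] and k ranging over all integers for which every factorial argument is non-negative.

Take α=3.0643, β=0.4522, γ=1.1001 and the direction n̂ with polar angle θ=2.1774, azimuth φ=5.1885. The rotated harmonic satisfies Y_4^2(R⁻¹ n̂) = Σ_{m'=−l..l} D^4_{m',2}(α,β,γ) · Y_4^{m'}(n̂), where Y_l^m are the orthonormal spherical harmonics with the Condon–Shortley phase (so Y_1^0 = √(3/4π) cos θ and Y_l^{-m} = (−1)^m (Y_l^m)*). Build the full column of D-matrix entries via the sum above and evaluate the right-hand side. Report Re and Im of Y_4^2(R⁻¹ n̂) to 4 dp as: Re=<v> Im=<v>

Re=0.0971 Im=0.4038

Need the full column D^4_{m',2} for m'=−4..4 at α=3.0643, β=0.4522, γ=1.1001.
cos(β/2)=0.974548, sin(β/2)=0.224179
d^4_{-4,2}: single k=6 term ⇒ +0.000638;  D = -0.000515-0.000377i
d^4_{-3,2}: k∈[5..6] ⇒ +0.005883 -0.000104 = +0.005779;  D = +0.004384+0.003765i
d^4_{-2,2}: k∈[4..6] ⇒ +0.034173 -0.001447 +0.000006 = +0.032733;  D = -0.023113-0.023178i
d^4_{-1,2}: k∈[3..5] ⇒ +0.140060 -0.011117 +0.000118 = +0.129060;  D = +0.083802+0.098152i
d^4_{0,2}: k∈[2..4] ⇒ +0.408441 -0.057634 +0.001144 = +0.351950;  D = -0.207180-0.284509i
d^4_{1,2}: k∈[1..3] ⇒ +0.794060 -0.210090 +0.007411 = +0.591381;  D = +0.310171+0.503514i
d^4_{2,2}: k∈[0..2] ⇒ +0.813629 -0.516641 +0.034173 = +0.331160;  D = -0.151399-0.294526i
d^4_{3,2}: k∈[0..1] ⇒ -0.700295 +0.111169 = -0.589126;  D = -0.228073-0.543187i
d^4_{4,2}: single k=0 term ⇒ +0.227817;  D = -0.071714-0.216235i
Y_4^{m'}(θ=2.1774,φ=5.1885) and Σ D·Y over m':
  (-0.0005-0.0004i)·(-0.0660-0.1905i)  (+0.0044+0.0038i)·(+0.3917+0.0562i)  (-0.0231-0.0232i)·(-0.1669+0.2345i)  (+0.0838+0.0982i)·(+0.0736+0.1428i)  (-0.2072-0.2845i)·(-0.3230+0.0000i)  (+0.3102+0.5035i)·(-0.0736+0.1428i)  (-0.1514-0.2945i)·(-0.1669-0.2345i)  (-0.2281-0.5432i)·(-0.3917+0.0562i)  (-0.0717-0.2162i)·(-0.0660+0.1905i)
Y_4^2(R⁻¹ n̂) = +0.097079+0.403841i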